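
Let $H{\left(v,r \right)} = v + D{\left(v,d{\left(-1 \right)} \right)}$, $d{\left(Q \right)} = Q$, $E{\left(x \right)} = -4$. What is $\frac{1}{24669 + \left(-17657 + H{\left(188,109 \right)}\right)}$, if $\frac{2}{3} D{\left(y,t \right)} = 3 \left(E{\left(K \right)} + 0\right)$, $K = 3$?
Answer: $\frac{1}{7182} \approx 0.00013924$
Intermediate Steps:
$D{\left(y,t \right)} = -18$ ($D{\left(y,t \right)} = \frac{3 \cdot 3 \left(-4 + 0\right)}{2} = \frac{3 \cdot 3 \left(-4\right)}{2} = \frac{3}{2} \left(-12\right) = -18$)
$H{\left(v,r \right)} = -18 + v$ ($H{\left(v,r \right)} = v - 18 = -18 + v$)
$\frac{1}{24669 + \left(-17657 + H{\left(188,109 \right)}\right)} = \frac{1}{24669 + \left(-17657 + \left(-18 + 188\right)\right)} = \frac{1}{24669 + \left(-17657 + 170\right)} = \frac{1}{24669 - 17487} = \frac{1}{7182}$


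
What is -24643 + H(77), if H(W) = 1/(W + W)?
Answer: -3795021/154 ≈ -24643.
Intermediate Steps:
H(W) = 1/(2*W)
-24643 + H(77) = -24643 + (½)/77 = -24643 + (½)*(1/77) = -24643 + 1/154 = -3795021/154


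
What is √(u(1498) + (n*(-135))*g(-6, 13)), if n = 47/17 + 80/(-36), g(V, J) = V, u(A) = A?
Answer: 2*√139978/17 ≈ 44.016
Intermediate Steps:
n = 83/153 (n = 47*(1/17) + 80*(-1/36) = 47/17 - 20/9 = 83/153 ≈ 0.54248)
√(u(1498) + (n*(-135))*g(-6, 13)) = √(1498 + ((83/153)*(-135))*(-6)) = √(1498 - 1245/17*(-6)) = √(1498 + 7470/17) = √(32936/17) = 2*√139978/17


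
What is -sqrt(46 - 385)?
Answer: -I*sqrt(339) ≈ -18.412*I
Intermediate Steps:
-sqrt(46 - 385) = -sqrt(-339) = -I*sqrt(339)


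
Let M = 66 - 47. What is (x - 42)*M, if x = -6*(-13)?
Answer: 684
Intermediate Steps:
x = 78
M = 19
(x - 42)*M = (78 - 42)*19 = 36*19 = 684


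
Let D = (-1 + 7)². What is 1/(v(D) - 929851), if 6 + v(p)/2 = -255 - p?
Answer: -1/930445 ≈ -1.0748e-6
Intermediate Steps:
D = 36 (D = 6² = 36)
v(p) = -522 - 2*p (v(p) = -12 + 2*(-255 - p) = -12 + (-510 - 2*p) = -522 - 2*p)
1/(v(D) - 929851) = 1/((-522 - 2*36) - 929851) = 1/((-522 - 72) - 929851) = 1/(-594 - 929851) = 1/(-930445) = -1/930445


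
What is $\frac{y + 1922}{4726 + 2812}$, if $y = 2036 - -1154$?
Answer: $\frac{2556}{3769} \approx 0.67816$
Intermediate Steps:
$y = 3190$ ($y = 2036 + 1154 = 3190$)
$\frac{y + 1922}{4726 + 2812} = \frac{3190 + 1922}{4726 + 2812} = \frac{5112}{7538} = 5112 \cdot \frac{1}{7538} = \frac{2556}{3769}$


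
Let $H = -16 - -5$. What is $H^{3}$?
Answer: $-1331$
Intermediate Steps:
$H = -11$ ($H = -16 + 5 = -11$)
$H^{3} = \left(-11\right)^{3} = -1331$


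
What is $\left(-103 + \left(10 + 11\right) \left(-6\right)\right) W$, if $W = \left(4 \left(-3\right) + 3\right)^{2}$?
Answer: $-18549$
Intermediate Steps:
$W = 81$ ($W = \left(-12 + 3\right)^{2} = \left(-9\right)^{2} = 81$)
$\left(-103 + \left(10 + 11\right) \left(-6\right)\right) W = \left(-103 + \left(10 + 11\right) \left(-6\right)\right) 81 = \left(-103 + 21 \left(-6\right)\right) 81 = \left(-103 - 126\right) 81 = \left(-229\right) 81 = -18549$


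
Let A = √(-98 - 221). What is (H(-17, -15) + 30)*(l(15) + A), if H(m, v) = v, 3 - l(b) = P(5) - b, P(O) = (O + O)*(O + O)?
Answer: -1230 + 15*I*√319 ≈ -1230.0 + 267.91*I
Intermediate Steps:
P(O) = 4*O² (P(O) = (2*O)*(2*O) = 4*O²)
A = I*√319 (A = √(-319) = I*√319 ≈ 17.861*I)
l(b) = -97 + b (l(b) = 3 - (4*5² - b) = 3 - (4*25 - b) = 3 - (100 - b) = 3 + (-100 + b) = -97 + b)
(H(-17, -15) + 30)*(l(15) + A) = (-15 + 30)*((-97 + 15) + I*√319) = 15*(-82 + I*√319) = -1230 + 15*I*√319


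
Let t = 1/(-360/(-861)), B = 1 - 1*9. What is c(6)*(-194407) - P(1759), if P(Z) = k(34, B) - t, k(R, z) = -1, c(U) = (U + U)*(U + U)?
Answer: -3359352553/120 ≈ -2.7995e+7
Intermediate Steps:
B = -8 (B = 1 - 9 = -8)
c(U) = 4*U² (c(U) = (2*U)*(2*U) = 4*U²)
t = 287/120 (t = 1/(-360*(-1/861)) = 1/(120/287) = 287/120 ≈ 2.3917)
P(Z) = -407/120 (P(Z) = -1 - 1*287/120 = -1 - 287/120 = -407/120)
c(6)*(-194407) - P(1759) = (4*6²)*(-194407) - 1*(-407/120) = (4*36)*(-194407) + 407/120 = 144*(-194407) + 407/120 = -27994608 + 407/120 = -3359352553/120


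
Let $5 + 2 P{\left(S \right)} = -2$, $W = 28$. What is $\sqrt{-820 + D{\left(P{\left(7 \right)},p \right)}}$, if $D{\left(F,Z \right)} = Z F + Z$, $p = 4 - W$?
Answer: $2 i \sqrt{190} \approx 27.568 i$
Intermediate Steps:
$P{\left(S \right)} = - \frac{7}{2}$ ($P{\left(S \right)} = - \frac{5}{2} + \frac{1}{2} \left(-2\right) = - \frac{5}{2} - 1 = - \frac{7}{2}$)
$p = -24$ ($p = 4 - 28 = -24$)
$D{\left(F,Z \right)} = Z + F Z$ ($D{\left(F,Z \right)} = F Z + Z = Z + F Z$)
$\sqrt{-820 + D{\left(P{\left(7 \right)},p \right)}} = \sqrt{-820 - 24 \left(1 - \frac{7}{2}\right)} = \sqrt{-820 - -60} = \sqrt{-820 + 60} = \sqrt{-760} = 2 i \sqrt{190}$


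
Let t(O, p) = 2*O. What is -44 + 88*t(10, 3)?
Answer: 1716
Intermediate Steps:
-44 + 88*t(10, 3) = -44 + 88*(2*10) = -44 + 88*20 = -44 + 1760 = 1716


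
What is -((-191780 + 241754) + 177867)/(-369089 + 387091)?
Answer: -227841/18002 ≈ -12.656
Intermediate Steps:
-((-191780 + 241754) + 177867)/(-369089 + 387091) = -(49974 + 177867)/18002 = -227841/18002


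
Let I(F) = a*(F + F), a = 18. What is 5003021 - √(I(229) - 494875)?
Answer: 5003021 - I*√486631 ≈ 5.003e+6 - 697.59*I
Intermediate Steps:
I(F) = 36*F (I(F) = 18*(F + F) = 18*(2*F) = 36*F)
5003021 - √(I(229) - 494875) = 5003021 - √(36*229 - 494875) = 5003021 - √(8244 - 494875) = 5003021 - √(-486631) = 5003021 - I*√486631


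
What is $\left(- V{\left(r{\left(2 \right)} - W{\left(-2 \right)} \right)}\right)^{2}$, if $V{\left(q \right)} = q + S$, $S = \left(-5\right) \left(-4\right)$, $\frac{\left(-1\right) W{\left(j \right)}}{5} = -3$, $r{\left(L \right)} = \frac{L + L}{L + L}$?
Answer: $36$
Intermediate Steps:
$r{\left(L \right)} = 1$ ($r{\left(L \right)} = \frac{2 L}{2 L} = 2 L \frac{1}{2 L} = 1$)
$W{\left(j \right)} = 15$ ($W{\left(j \right)} = \left(-5\right) \left(-3\right) = 15$)
$S = 20$
$V{\left(q \right)} = 20 + q$ ($V{\left(q \right)} = q + 20 = 20 + q$)
$\left(- V{\left(r{\left(2 \right)} - W{\left(-2 \right)} \right)}\right)^{2} = \left(- (20 + \left(1 - 15\right))\right)^{2} = \left(- (20 - 14)\right)^{2} = \left(\left(-1\right) 6\right)^{2} = \left(-6\right)^{2} = 36$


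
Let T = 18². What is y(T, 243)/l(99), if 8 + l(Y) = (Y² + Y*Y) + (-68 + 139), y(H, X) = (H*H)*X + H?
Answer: 2834388/2185 ≈ 1297.2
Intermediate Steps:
T = 324
y(H, X) = H + X*H² (y(H, X) = H²*X + H = X*H² + H = H + X*H²)
l(Y) = 63 + 2*Y² (l(Y) = -8 + ((Y² + Y*Y) + (-68 + 139)) = -8 + ((Y² + Y²) + 71) = -8 + (2*Y² + 71) = -8 + (71 + 2*Y²) = 63 + 2*Y²)
y(T, 243)/l(99) = (324*(1 + 324*243))/(63 + 2*99²) = (324*(1 + 78732))/(63 + 2*9801) = (324*78733)/(63 + 19602) = 25509492/19665 = 25509492*(1/19665) = 2834388/2185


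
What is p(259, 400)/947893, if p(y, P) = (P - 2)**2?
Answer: 158404/947893 ≈ 0.16711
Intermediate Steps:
p(y, P) = (-2 + P)**2
p(259, 400)/947893 = (-2 + 400)**2/947893 = 398**2*(1/947893) = 158404*(1/947893) = 158404/947893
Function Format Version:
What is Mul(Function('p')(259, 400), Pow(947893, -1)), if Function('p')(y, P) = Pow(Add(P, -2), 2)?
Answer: Rational(158404, 947893) ≈ 0.16711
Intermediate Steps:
Function('p')(y, P) = Pow(Add(-2, P), 2)
Mul(Function('p')(259, 400), Pow(947893, -1)) = Mul(Pow(Add(-2, 400), 2), Pow(947893, -1)) = Mul(Pow(398, 2), Rational(1, 947893)) = Mul(158404, Rational(1, 947893)) = Rational(158404, 947893)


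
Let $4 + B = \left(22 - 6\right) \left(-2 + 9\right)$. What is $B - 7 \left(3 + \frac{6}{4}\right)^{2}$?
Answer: $- \frac{135}{4} \approx -33.75$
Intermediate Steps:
$B = 108$ ($B = -4 + \left(22 - 6\right) \left(-2 + 9\right) = -4 + 16 \cdot 7 = -4 + 112 = 108$)
$B - 7 \left(3 + \frac{6}{4}\right)^{2} = 108 - 7 \left(3 + \frac{6}{4}\right)^{2} = 108 - 7 \left(3 + 6 \cdot \frac{1}{4}\right)^{2} = 108 - 7 \left(3 + \frac{3}{2}\right)^{2} = 108 - 7 \left(\frac{9}{2}\right)^{2} = 108 - \frac{567}{4} = - \frac{135}{4}$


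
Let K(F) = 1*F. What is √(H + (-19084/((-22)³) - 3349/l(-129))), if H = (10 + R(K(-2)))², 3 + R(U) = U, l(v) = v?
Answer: 7*√1049217114/31218 ≈ 7.2632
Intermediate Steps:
K(F) = F
R(U) = -3 + U
H = 25 (H = (10 + (-3 - 2))² = (10 - 5)² = 5² = 25)
√(H + (-19084/((-22)³) - 3349/l(-129))) = √(25 + (-19084/((-22)³) - 3349/(-129))) = √(25 + (-19084/(-10648) - 3349*(-1/129))) = √(25 + (-19084*(-1/10648) + 3349/129)) = √(25 + (4771/2662 + 3349/129)) = √(25 + 9530497/343398) = √(18115447/343398) = 7*√1049217114/31218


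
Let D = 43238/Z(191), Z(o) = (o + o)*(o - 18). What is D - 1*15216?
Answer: -502760669/33043 ≈ -15215.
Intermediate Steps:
Z(o) = 2*o*(-18 + o) (Z(o) = (2*o)*(-18 + o) = 2*o*(-18 + o))
D = 21619/33043 (D = 43238/((2*191*(-18 + 191))) = 43238/((2*191*173)) = 43238/66086 = 43238*(1/66086) = 21619/33043 ≈ 0.65427)
D - 1*15216 = 21619/33043 - 1*15216 = 21619/33043 - 15216 = -502760669/33043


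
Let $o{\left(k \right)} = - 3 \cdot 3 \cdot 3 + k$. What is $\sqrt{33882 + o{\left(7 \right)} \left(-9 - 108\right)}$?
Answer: $\sqrt{36222} \approx 190.32$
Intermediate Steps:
$o{\left(k \right)} = -27 + k$ ($o{\left(k \right)} = \left(-3\right) 9 + k = -27 + k$)
$\sqrt{33882 + o{\left(7 \right)} \left(-9 - 108\right)} = \sqrt{33882 + \left(-27 + 7\right) \left(-9 - 108\right)} = \sqrt{33882 - -2340} = \sqrt{33882 + 2340} = \sqrt{36222}$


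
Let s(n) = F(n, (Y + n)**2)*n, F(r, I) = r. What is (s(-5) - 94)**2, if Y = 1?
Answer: 4761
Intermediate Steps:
s(n) = n**2 (s(n) = n*n = n**2)
(s(-5) - 94)**2 = ((-5)**2 - 94)**2 = (25 - 94)**2 = (-69)**2 = 4761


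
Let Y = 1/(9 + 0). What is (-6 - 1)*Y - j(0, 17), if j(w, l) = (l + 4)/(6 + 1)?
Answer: -34/9 ≈ -3.7778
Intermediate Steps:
Y = ⅑ (Y = 1/9 = ⅑ ≈ 0.11111)
j(w, l) = 4/7 + l/7 (j(w, l) = (4 + l)/7 = (4 + l)*(⅐) = 4/7 + l/7)
(-6 - 1)*Y - j(0, 17) = (-6 - 1)*(⅑) - (4/7 + (⅐)*17) = -7*⅑ - (4/7 + 17/7) = -7/9 - 1*3 = -7/9 - 3 = -34/9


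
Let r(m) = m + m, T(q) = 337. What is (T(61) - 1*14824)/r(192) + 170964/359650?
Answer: -857433229/23017600 ≈ -37.251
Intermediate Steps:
r(m) = 2*m
(T(61) - 1*14824)/r(192) + 170964/359650 = (337 - 1*14824)/((2*192)) + 170964/359650 = (337 - 14824)/384 + 170964*(1/359650) = -14487*1/384 + 85482/179825 = -4829/128 + 85482/179825 = -857433229/23017600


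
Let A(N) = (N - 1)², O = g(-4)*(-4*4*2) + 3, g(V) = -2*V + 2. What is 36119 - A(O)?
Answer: -65005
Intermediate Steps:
g(V) = 2 - 2*V
O = -317 (O = (2 - 2*(-4))*(-4*4*2) + 3 = (2 + 8)*(-16*2) + 3 = 10*(-32) + 3 = -320 + 3 = -317)
A(N) = (-1 + N)²
36119 - A(O) = 36119 - (-1 - 317)² = 36119 - 1*(-318)² = 36119 - 1*101124 = 36119 - 101124 = -65005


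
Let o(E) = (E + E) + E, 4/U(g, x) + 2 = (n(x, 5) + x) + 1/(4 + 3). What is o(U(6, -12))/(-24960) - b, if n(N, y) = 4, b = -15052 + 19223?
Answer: -598621913/143520 ≈ -4171.0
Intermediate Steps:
b = 4171
U(g, x) = 4/(15/7 + x) (U(g, x) = 4/(-2 + ((4 + x) + 1/(4 + 3))) = 4/(-2 + ((4 + x) + 1/7)) = 4/(-2 + ((4 + x) + ⅐)) = 4/(-2 + (29/7 + x)) = 4/(15/7 + x))
o(E) = 3*E (o(E) = 2*E + E = 3*E)
o(U(6, -12))/(-24960) - b = (3*(28/(15 + 7*(-12))))/(-24960) - 1*4171 = (3*(28/(15 - 84)))*(-1/24960) - 4171 = (3*(28/(-69)))*(-1/24960) - 4171 = (3*(28*(-1/69)))*(-1/24960) - 4171 = (3*(-28/69))*(-1/24960) - 4171 = -28/23*(-1/24960) - 4171 = 7/143520 - 4171 = -598621913/143520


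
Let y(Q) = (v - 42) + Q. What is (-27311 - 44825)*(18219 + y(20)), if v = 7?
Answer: -1313163744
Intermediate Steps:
y(Q) = -35 + Q (y(Q) = (7 - 42) + Q = -35 + Q)
(-27311 - 44825)*(18219 + y(20)) = (-27311 - 44825)*(18219 + (-35 + 20)) = -72136*(18219 - 15) = -72136*18204 = -1313163744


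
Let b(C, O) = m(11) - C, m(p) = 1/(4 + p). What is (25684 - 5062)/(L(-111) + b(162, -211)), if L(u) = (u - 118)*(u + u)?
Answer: 309330/760141 ≈ 0.40694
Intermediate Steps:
L(u) = 2*u*(-118 + u) (L(u) = (-118 + u)*(2*u) = 2*u*(-118 + u))
b(C, O) = 1/15 - C (b(C, O) = 1/(4 + 11) - C = 1/15 - C)
(25684 - 5062)/(L(-111) + b(162, -211)) = (25684 - 5062)/(2*(-111)*(-118 - 111) + (1/15 - 1*162)) = 20622/(2*(-111)*(-229) + (1/15 - 162)) = 20622/(50838 - 2429/15) = 20622/(760141/15) = 20622*(15/760141) = 309330/760141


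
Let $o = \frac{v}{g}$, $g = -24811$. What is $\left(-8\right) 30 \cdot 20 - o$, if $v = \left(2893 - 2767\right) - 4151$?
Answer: $- \frac{119096825}{24811} \approx -4800.2$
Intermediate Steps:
$v = -4025$ ($v = 126 - 4151 = -4025$)
$o = \frac{4025}{24811}$ ($o = - \frac{4025}{-24811} = \left(-4025\right) \left(- \frac{1}{24811}\right) = \frac{4025}{24811} \approx 0.16223$)
$\left(-8\right) 30 \cdot 20 - o = \left(-8\right) 30 \cdot 20 - \frac{4025}{24811} = \left(-240\right) 20 - \frac{4025}{24811} = -4800 - \frac{4025}{24811} = - \frac{119096825}{24811}$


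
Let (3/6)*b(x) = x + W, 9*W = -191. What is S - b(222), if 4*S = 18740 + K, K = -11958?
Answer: 23291/18 ≈ 1293.9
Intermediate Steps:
W = -191/9 (W = (⅑)*(-191) = -191/9 ≈ -21.222)
b(x) = -382/9 + 2*x (b(x) = 2*(x - 191/9) = 2*(-191/9 + x) = -382/9 + 2*x)
S = 3391/2 (S = (18740 - 11958)/4 = (¼)*6782 = 3391/2 ≈ 1695.5)
S - b(222) = 3391/2 - (-382/9 + 2*222) = 3391/2 - (-382/9 + 444) = 3391/2 - 1*3614/9 = 3391/2 - 3614/9 = 23291/18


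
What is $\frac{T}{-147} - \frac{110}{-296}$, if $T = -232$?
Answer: $\frac{42421}{21756} \approx 1.9499$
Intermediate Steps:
$\frac{T}{-147} - \frac{110}{-296} = - \frac{232}{-147} - \frac{110}{-296} = \left(-232\right) \left(- \frac{1}{147}\right) - - \frac{55}{148} = \frac{232}{147} + \frac{55}{148} = \frac{42421}{21756}$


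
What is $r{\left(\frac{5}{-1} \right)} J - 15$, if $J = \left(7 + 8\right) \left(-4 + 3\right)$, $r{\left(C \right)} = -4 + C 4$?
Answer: $345$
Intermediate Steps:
$r{\left(C \right)} = -4 + 4 C$
$J = -15$ ($J = 15 \left(-1\right) = -15$)
$r{\left(\frac{5}{-1} \right)} J - 15 = \left(-4 + 4 \frac{5}{-1}\right) \left(-15\right) - 15 = \left(-4 + 4 \cdot 5 \left(-1\right)\right) \left(-15\right) - 15 = \left(-4 + 4 \left(-5\right)\right) \left(-15\right) - 15 = \left(-4 - 20\right) \left(-15\right) - 15 = \left(-24\right) \left(-15\right) - 15 = 360 - 15 = 345$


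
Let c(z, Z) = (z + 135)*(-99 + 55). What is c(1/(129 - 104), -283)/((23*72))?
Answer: -18568/5175 ≈ -3.5880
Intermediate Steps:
c(z, Z) = -5940 - 44*z (c(z, Z) = (135 + z)*(-44) = -5940 - 44*z)
c(1/(129 - 104), -283)/((23*72)) = (-5940 - 44/(129 - 104))/((23*72)) = (-5940 - 44/25)/1656 = (-5940 - 44*1/25)*(1/1656) = (-5940 - 44/25)*(1/1656) = -148544/25*1/1656 = -18568/5175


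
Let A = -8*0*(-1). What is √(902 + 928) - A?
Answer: √1830 ≈ 42.779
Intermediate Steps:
A = 0 (A = 0*(-1) = 0)
√(902 + 928) - A = √(902 + 928) - 1*0 = √1830 + 0 = √1830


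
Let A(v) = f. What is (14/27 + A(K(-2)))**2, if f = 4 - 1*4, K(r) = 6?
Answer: 196/729 ≈ 0.26886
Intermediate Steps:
f = 0 (f = 4 - 4 = 0)
A(v) = 0
(14/27 + A(K(-2)))**2 = (14/27 + 0)**2 = (14/27)**2 = 196/729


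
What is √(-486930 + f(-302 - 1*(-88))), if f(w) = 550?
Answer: 2*I*√121595 ≈ 697.41*I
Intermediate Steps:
√(-486930 + f(-302 - 1*(-88))) = √(-486930 + 550) = √(-486380) = 2*I*√121595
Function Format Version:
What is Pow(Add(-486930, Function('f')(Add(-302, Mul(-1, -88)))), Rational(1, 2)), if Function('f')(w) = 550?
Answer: Mul(2, I, Pow(121595, Rational(1, 2))) ≈ Mul(697.41, I)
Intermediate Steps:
Pow(Add(-486930, Function('f')(Add(-302, Mul(-1, -88)))), Rational(1, 2)) = Pow(Add(-486930, 550), Rational(1, 2)) = Pow(-486380, Rational(1, 2)) = Mul(2, I, Pow(121595, Rational(1, 2)))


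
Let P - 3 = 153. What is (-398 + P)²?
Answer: 58564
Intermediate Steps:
P = 156 (P = 3 + 153 = 156)
(-398 + P)² = (-398 + 156)² = (-242)² = 58564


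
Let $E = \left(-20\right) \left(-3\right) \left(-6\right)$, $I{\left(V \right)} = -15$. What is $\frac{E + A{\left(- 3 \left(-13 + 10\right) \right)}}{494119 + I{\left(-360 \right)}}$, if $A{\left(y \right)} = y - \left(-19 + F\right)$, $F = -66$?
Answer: $- \frac{133}{247052} \approx -0.00053835$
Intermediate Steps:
$E = -360$ ($E = 60 \left(-6\right) = -360$)
$A{\left(y \right)} = 85 + y$ ($A{\left(y \right)} = y + \left(19 - -66\right) = y + \left(19 + 66\right) = y + 85 = 85 + y$)
$\frac{E + A{\left(- 3 \left(-13 + 10\right) \right)}}{494119 + I{\left(-360 \right)}} = \frac{-360 + \left(85 - 3 \left(-13 + 10\right)\right)}{494119 - 15} = \frac{-360 + \left(85 - -9\right)}{494104} = \left(-360 + \left(85 + 9\right)\right) \frac{1}{494104} = \left(-360 + 94\right) \frac{1}{494104} = \left(-266\right) \frac{1}{494104} = - \frac{133}{247052}$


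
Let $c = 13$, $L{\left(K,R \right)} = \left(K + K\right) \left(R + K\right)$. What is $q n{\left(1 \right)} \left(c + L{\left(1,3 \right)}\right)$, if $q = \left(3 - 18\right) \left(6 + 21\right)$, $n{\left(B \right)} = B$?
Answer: $-8505$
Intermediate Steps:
$L{\left(K,R \right)} = 2 K \left(K + R\right)$
$q = -405$ ($q = \left(-15\right) 27 = -405$)
$q n{\left(1 \right)} \left(c + L{\left(1,3 \right)}\right) = \left(-405\right) 1 \left(13 + 2 \cdot 1 \left(1 + 3\right)\right) = - 405 \left(13 + 2 \cdot 1 \cdot 4\right) = - 405 \left(13 + 8\right) = \left(-405\right) 21 = -8505$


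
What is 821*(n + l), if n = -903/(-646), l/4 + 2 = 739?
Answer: 1564260331/646 ≈ 2.4215e+6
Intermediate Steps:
l = 2948 (l = -8 + 4*739 = -8 + 2956 = 2948)
n = 903/646 (n = -903*(-1/646) = 903/646 ≈ 1.3978)
821*(n + l) = 821*(903/646 + 2948) = 821*(1905311/646) = 1564260331/646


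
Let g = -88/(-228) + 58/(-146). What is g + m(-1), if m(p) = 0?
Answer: -47/4161 ≈ -0.011295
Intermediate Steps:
g = -47/4161 (g = -88*(-1/228) + 58*(-1/146) = 22/57 - 29/73 = -47/4161 ≈ -0.011295)
g + m(-1) = -47/4161 + 0 = -47/4161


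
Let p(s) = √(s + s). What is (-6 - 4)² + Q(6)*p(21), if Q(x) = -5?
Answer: 100 - 5*√42 ≈ 67.596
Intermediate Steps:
p(s) = √2*√s (p(s) = √(2*s) = √2*√s)
(-6 - 4)² + Q(6)*p(21) = (-6 - 4)² - 5*√2*√21 = (-10)² - 5*√42 = 100 - 5*√42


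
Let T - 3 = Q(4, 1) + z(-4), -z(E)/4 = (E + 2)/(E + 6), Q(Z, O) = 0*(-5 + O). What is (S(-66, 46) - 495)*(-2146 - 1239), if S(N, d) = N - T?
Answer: 1922680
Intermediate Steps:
Q(Z, O) = 0
z(E) = -4*(2 + E)/(6 + E) (z(E) = -4*(E + 2)/(E + 6) = -4*(2 + E)/(6 + E))
T = 7 (T = 3 + (0 + 4*(-2 - 1*(-4))/(6 - 4)) = 3 + (0 + 4*(-2 + 4)/2) = 3 + (0 + 4*(½)*2) = 3 + (0 + 4) = 3 + 4 = 7)
S(N, d) = -7 + N (S(N, d) = N - 1*7 = N - 7 = -7 + N)
(S(-66, 46) - 495)*(-2146 - 1239) = ((-7 - 66) - 495)*(-2146 - 1239) = (-73 - 495)*(-3385) = -568*(-3385) = 1922680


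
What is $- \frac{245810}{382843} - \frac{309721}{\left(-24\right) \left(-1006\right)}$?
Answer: $- \frac{124509353443}{9243361392} \approx -13.47$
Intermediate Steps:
$- \frac{245810}{382843} - \frac{309721}{\left(-24\right) \left(-1006\right)} = \left(-245810\right) \frac{1}{382843} - \frac{309721}{24144} = - \frac{245810}{382843} - \frac{309721}{24144} = - \frac{124509353443}{9243361392}$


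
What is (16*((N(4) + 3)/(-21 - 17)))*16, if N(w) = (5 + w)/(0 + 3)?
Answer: -768/19 ≈ -40.421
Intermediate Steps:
N(w) = 5/3 + w/3 (N(w) = (5 + w)/3 = (5 + w)*(1/3) = 5/3 + w/3)
(16*((N(4) + 3)/(-21 - 17)))*16 = (16*(((5/3 + (1/3)*4) + 3)/(-21 - 17)))*16 = (16*(((5/3 + 4/3) + 3)/(-38)))*16 = (16*((3 + 3)*(-1/38)))*16 = (16*(6*(-1/38)))*16 = (16*(-3/19))*16 = -48/19*16 = -768/19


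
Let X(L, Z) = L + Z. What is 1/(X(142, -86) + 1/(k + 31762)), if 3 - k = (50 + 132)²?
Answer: 1359/76103 ≈ 0.017857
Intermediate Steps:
k = -33121 (k = 3 - (50 + 132)² = 3 - 1*182² = 3 - 1*33124 = 3 - 33124 = -33121)
1/(X(142, -86) + 1/(k + 31762)) = 1/((142 - 86) + 1/(-33121 + 31762)) = 1/(56 + 1/(-1359)) = 1/(56 - 1/1359) = 1/(76103/1359) = 1359/76103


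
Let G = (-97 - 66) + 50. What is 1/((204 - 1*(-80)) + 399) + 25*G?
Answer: -1929474/683 ≈ -2825.0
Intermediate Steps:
G = -113 (G = -163 + 50 = -113)
1/((204 - 1*(-80)) + 399) + 25*G = 1/((204 - 1*(-80)) + 399) + 25*(-113) = 1/((204 + 80) + 399) - 2825 = 1/(284 + 399) - 2825 = 1/683 - 2825 = -1929474/683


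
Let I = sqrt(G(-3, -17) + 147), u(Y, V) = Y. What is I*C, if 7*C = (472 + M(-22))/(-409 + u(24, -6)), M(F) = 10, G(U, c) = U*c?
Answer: -1446*sqrt(22)/2695 ≈ -2.5166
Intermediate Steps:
C = -482/2695 (C = ((472 + 10)/(-409 + 24))/7 = (482/(-385))/7 = (482*(-1/385))/7 = (1/7)*(-482/385) = -482/2695 ≈ -0.17885)
I = 3*sqrt(22) (I = sqrt(-3*(-17) + 147) = sqrt(51 + 147) = sqrt(198) = 3*sqrt(22) ≈ 14.071)
I*C = (3*sqrt(22))*(-482/2695) = -1446*sqrt(22)/2695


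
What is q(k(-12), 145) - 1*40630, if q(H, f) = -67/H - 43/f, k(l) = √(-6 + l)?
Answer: -5891393/145 + 67*I*√2/6 ≈ -40630.0 + 15.792*I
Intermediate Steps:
q(k(-12), 145) - 1*40630 = (-67/√(-6 - 12) - 43/145) - 1*40630 = (-67*(-I*√2/6) - 43*1/145) - 40630 = (-67*(-I*√2/6) - 43/145) - 40630 = (-(-67)*I*√2/6 - 43/145) - 40630 = (67*I*√2/6 - 43/145) - 40630 = (-43/145 + 67*I*√2/6) - 40630 = -5891393/145 + 67*I*√2/6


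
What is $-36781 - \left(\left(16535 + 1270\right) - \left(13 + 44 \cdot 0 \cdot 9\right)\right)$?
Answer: $-54573$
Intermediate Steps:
$-36781 - \left(\left(16535 + 1270\right) - \left(13 + 44 \cdot 0 \cdot 9\right)\right) = -36781 - \left(17805 - 13\right) = -36781 - 17792 = -54573$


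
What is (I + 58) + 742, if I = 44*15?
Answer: 1460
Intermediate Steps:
I = 660
(I + 58) + 742 = (660 + 58) + 742 = 718 + 742 = 1460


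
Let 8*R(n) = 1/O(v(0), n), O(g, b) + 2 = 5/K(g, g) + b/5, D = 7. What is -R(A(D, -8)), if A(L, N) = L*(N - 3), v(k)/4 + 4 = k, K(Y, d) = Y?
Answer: 10/1417 ≈ 0.0070572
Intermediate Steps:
v(k) = -16 + 4*k
O(g, b) = -2 + 5/g + b/5 (O(g, b) = -2 + (5/g + b/5) = -2 + 5/g + b/5)
A(L, N) = L*(-3 + N)
R(n) = 1/(8*(-37/16 + n/5)) (R(n) = 1/(8*(-2 + 5/(-16 + 4*0) + n/5)) = 1/(8*(-2 + 5/(-16 + 0) + n/5)) = 1/(8*(-2 + 5/(-16) + n/5)) = 1/(8*(-2 + 5*(-1/16) + n/5)) = 1/(8*(-2 - 5/16 + n/5)) = 1/(8*(-37/16 + n/5)))
-R(A(D, -8)) = -10/(-185 + 16*(7*(-3 - 8))) = -10/(-185 + 16*(7*(-11))) = -10/(-185 + 16*(-77)) = -10/(-185 - 1232) = -10/(-1417) = -10*(-1)/1417 = -1*(-10/1417) = 10/1417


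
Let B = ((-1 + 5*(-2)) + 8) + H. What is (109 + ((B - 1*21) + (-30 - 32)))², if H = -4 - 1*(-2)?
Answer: 441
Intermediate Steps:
H = -2 (H = -4 + 2 = -2)
B = -5 (B = ((-1 + 5*(-2)) + 8) - 2 = ((-1 - 10) + 8) - 2 = (-11 + 8) - 2 = -3 - 2 = -5)
(109 + ((B - 1*21) + (-30 - 32)))² = (109 + ((-5 - 1*21) + (-30 - 32)))² = (109 + ((-5 - 21) - 62))² = (109 + (-26 - 62))² = (109 - 88)² = 21² = 441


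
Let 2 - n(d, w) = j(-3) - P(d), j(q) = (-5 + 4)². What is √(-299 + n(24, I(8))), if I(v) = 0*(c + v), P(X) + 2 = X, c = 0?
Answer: 2*I*√69 ≈ 16.613*I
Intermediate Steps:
P(X) = -2 + X
j(q) = 1 (j(q) = (-1)² = 1)
I(v) = 0 (I(v) = 0*(0 + v) = 0*v = 0)
n(d, w) = -1 + d (n(d, w) = 2 - (1 - (-2 + d)) = 2 - (1 + (2 - d)) = 2 - (3 - d) = 2 + (-3 + d) = -1 + d)
√(-299 + n(24, I(8))) = √(-299 + (-1 + 24)) = √(-299 + 23) = √(-276) = 2*I*√69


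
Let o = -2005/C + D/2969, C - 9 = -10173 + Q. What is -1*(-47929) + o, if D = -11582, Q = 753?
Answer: 1339093557254/27941259 ≈ 47925.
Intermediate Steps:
C = -9411 (C = 9 + (-10173 + 753) = 9 - 9420 = -9411)
o = -103045357/27941259 (o = -2005/(-9411) - 11582/2969 = -2005*(-1/9411) - 11582*1/2969 = 2005/9411 - 11582/2969 = -103045357/27941259 ≈ -3.6879)
-1*(-47929) + o = -1*(-47929) - 103045357/27941259 = 47929 - 103045357/27941259 = 1339093557254/27941259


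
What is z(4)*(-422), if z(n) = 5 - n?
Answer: -422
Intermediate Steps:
z(4)*(-422) = (5 - 1*4)*(-422) = (5 - 4)*(-422) = 1*(-422) = -422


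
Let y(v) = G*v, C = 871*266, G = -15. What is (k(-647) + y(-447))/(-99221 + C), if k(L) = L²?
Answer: 425314/132465 ≈ 3.2108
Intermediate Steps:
C = 231686
y(v) = -15*v
(k(-647) + y(-447))/(-99221 + C) = ((-647)² - 15*(-447))/(-99221 + 231686) = (418609 + 6705)/132465 = 425314*(1/132465) = 425314/132465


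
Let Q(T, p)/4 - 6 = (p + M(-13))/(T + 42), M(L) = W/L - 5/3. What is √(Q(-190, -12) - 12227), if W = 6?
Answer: I*√25408889454/1443 ≈ 110.47*I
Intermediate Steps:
M(L) = -5/3 + 6/L (M(L) = 6/L - 5/3 = -5/3 + 6/L)
Q(T, p) = 24 + 4*(-83/39 + p)/(42 + T) (Q(T, p) = 24 + 4*((p + (-5/3 + 6/(-13)))/(T + 42)) = 24 + 4*((p + (-5/3 + 6*(-1/13)))/(42 + T)) = 24 + 4*((p + (-5/3 - 6/13))/(42 + T)) = 24 + 4*((p - 83/39)/(42 + T)) = 24 + 4*((-83/39 + p)/(42 + T)) = 24 + 4*(-83/39 + p)/(42 + T))
√(Q(-190, -12) - 12227) = √(4*(9745 + 39*(-12) + 234*(-190))/(39*(42 - 190)) - 12227) = √((4/39)*(9745 - 468 - 44460)/(-148) - 12227) = √((4/39)*(-1/148)*(-35183) - 12227) = √(35183/1443 - 12227) = √(-17608378/1443) = I*√25408889454/1443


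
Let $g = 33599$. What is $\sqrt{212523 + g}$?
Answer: $\sqrt{246122} \approx 496.11$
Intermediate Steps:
$\sqrt{212523 + g} = \sqrt{212523 + 33599} = \sqrt{246122}$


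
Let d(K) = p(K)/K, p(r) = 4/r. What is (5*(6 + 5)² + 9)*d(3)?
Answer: 2456/9 ≈ 272.89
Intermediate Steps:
d(K) = 4/K² (d(K) = (4/K)/K = 4/K²)
(5*(6 + 5)² + 9)*d(3) = (5*(6 + 5)² + 9)*(4/3²) = (5*11² + 9)*(4*(⅑)) = (5*121 + 9)*(4/9) = (605 + 9)*(4/9) = 614*(4/9) = 2456/9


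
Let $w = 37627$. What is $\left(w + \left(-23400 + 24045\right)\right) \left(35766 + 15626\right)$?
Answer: $1966874624$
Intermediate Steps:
$\left(w + \left(-23400 + 24045\right)\right) \left(35766 + 15626\right) = \left(37627 + \left(-23400 + 24045\right)\right) \left(35766 + 15626\right) = \left(37627 + 645\right) 51392 = 38272 \cdot 51392 = 1966874624$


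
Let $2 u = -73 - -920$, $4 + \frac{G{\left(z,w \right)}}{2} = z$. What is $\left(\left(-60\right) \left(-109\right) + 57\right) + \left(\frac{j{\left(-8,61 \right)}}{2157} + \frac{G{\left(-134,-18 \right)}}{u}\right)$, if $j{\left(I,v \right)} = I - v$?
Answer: $\frac{4017110452}{608993} \approx 6596.3$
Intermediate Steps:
$G{\left(z,w \right)} = -8 + 2 z$
$u = \frac{847}{2}$ ($u = \frac{-73 - -920}{2} = \frac{-73 + 920}{2} = \frac{1}{2} \cdot 847 = \frac{847}{2} \approx 423.5$)
$\left(\left(-60\right) \left(-109\right) + 57\right) + \left(\frac{j{\left(-8,61 \right)}}{2157} + \frac{G{\left(-134,-18 \right)}}{u}\right) = \left(\left(-60\right) \left(-109\right) + 57\right) + \left(\frac{-8 - 61}{2157} + \frac{-8 + 2 \left(-134\right)}{\frac{847}{2}}\right) = \left(6540 + 57\right) + \left(\left(-8 - 61\right) \frac{1}{2157} + \left(-8 - 268\right) \frac{2}{847}\right) = 6597 - \frac{416369}{608993} = \frac{4017110452}{608993}$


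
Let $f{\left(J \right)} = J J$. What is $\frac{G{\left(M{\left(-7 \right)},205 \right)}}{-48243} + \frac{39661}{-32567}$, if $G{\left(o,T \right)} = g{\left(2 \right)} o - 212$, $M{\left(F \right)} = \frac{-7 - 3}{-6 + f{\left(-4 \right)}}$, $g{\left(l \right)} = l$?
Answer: $- \frac{1906396285}{1571129781} \approx -1.2134$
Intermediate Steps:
$f{\left(J \right)} = J^{2}$
$M{\left(F \right)} = -1$ ($M{\left(F \right)} = \frac{-7 - 3}{-6 + \left(-4\right)^{2}} = - \frac{10}{-6 + 16} = - \frac{10}{10} = \left(-10\right) \frac{1}{10} = -1$)
$G{\left(o,T \right)} = -212 + 2 o$ ($G{\left(o,T \right)} = 2 o - 212 = -212 + 2 o$)
$\frac{G{\left(M{\left(-7 \right)},205 \right)}}{-48243} + \frac{39661}{-32567} = \frac{-212 + 2 \left(-1\right)}{-48243} + \frac{39661}{-32567} = \left(-212 - 2\right) \left(- \frac{1}{48243}\right) + 39661 \left(- \frac{1}{32567}\right) = \left(-214\right) \left(- \frac{1}{48243}\right) - \frac{39661}{32567} = \frac{214}{48243} - \frac{39661}{32567} = - \frac{1906396285}{1571129781}$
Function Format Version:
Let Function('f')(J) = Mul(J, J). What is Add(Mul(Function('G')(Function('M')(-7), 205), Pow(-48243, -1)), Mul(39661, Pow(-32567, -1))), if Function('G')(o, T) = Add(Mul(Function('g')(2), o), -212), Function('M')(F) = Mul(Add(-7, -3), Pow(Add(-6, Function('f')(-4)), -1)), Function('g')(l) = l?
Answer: Rational(-1906396285, 1571129781) ≈ -1.2134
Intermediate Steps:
Function('f')(J) = Pow(J, 2)
Function('M')(F) = -1 (Function('M')(F) = Mul(Add(-7, -3), Pow(Add(-6, Pow(-4, 2)), -1)) = Mul(-10, Pow(Add(-6, 16), -1)) = Mul(-10, Pow(10, -1)) = Mul(-10, Rational(1, 10)) = -1)
Function('G')(o, T) = Add(-212, Mul(2, o)) (Function('G')(o, T) = Add(Mul(2, o), -212) = Add(-212, Mul(2, o)))
Add(Mul(Function('G')(Function('M')(-7), 205), Pow(-48243, -1)), Mul(39661, Pow(-32567, -1))) = Add(Mul(Add(-212, Mul(2, -1)), Pow(-48243, -1)), Mul(39661, Pow(-32567, -1))) = Add(Mul(Add(-212, -2), Rational(-1, 48243)), Mul(39661, Rational(-1, 32567))) = Add(Mul(-214, Rational(-1, 48243)), Rational(-39661, 32567)) = Add(Rational(214, 48243), Rational(-39661, 32567)) = Rational(-1906396285, 1571129781)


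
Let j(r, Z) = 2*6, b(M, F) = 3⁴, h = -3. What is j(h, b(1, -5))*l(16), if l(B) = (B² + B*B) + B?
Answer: 6336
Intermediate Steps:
b(M, F) = 81
j(r, Z) = 12
l(B) = B + 2*B² (l(B) = (B² + B²) + B = 2*B² + B = B + 2*B²)
j(h, b(1, -5))*l(16) = 12*(16*(1 + 2*16)) = 12*(16*(1 + 32)) = 12*(16*33) = 12*528 = 6336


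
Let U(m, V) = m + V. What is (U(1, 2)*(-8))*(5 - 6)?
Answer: 24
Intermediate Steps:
U(m, V) = V + m
(U(1, 2)*(-8))*(5 - 6) = ((2 + 1)*(-8))*(5 - 6) = (3*(-8))*(-1) = -24*(-1) = 24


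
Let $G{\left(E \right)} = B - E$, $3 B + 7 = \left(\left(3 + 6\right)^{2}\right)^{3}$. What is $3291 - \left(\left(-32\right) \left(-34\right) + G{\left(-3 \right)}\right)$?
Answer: $- \frac{524834}{3} \approx -1.7494 \cdot 10^{5}$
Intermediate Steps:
$B = \frac{531434}{3}$ ($B = - \frac{7}{3} + \frac{\left(\left(3 + 6\right)^{2}\right)^{3}}{3} = - \frac{7}{3} + \frac{\left(9^{2}\right)^{3}}{3} = - \frac{7}{3} + \frac{81^{3}}{3} = - \frac{7}{3} + \frac{1}{3} \cdot 531441 = - \frac{7}{3} + 177147 = \frac{531434}{3} \approx 1.7714 \cdot 10^{5}$)
$G{\left(E \right)} = \frac{531434}{3} - E$
$3291 - \left(\left(-32\right) \left(-34\right) + G{\left(-3 \right)}\right) = 3291 - \left(\left(-32\right) \left(-34\right) + \left(\frac{531434}{3} - -3\right)\right) = 3291 - \left(1088 + \left(\frac{531434}{3} + 3\right)\right) = 3291 - \left(1088 + \frac{531443}{3}\right) = 3291 - \frac{534707}{3} = - \frac{524834}{3}$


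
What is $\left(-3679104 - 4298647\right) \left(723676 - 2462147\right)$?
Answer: $13869088758721$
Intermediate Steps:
$\left(-3679104 - 4298647\right) \left(723676 - 2462147\right) = \left(-7977751\right) \left(-1738471\right) = 13869088758721$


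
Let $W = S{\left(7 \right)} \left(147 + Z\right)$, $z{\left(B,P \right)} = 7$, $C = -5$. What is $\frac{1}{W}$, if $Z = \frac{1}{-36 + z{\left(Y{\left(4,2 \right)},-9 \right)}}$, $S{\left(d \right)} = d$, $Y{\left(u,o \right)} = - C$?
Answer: $\frac{29}{29834} \approx 0.00097205$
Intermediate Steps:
$Y{\left(u,o \right)} = 5$ ($Y{\left(u,o \right)} = \left(-1\right) \left(-5\right) = 5$)
$Z = - \frac{1}{29}$ ($Z = \frac{1}{-36 + 7} = \frac{1}{-29} = - \frac{1}{29} \approx -0.034483$)
$W = \frac{29834}{29}$ ($W = 7 \left(147 - \frac{1}{29}\right) = 7 \cdot \frac{4262}{29} = \frac{29834}{29} \approx 1028.8$)
$\frac{1}{W} = \frac{1}{\frac{29834}{29}} = \frac{29}{29834}$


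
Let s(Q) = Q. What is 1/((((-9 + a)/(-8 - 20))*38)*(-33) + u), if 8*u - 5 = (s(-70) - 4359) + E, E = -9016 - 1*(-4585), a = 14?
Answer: -56/49445 ≈ -0.0011326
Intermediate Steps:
E = -4431 (E = -9016 + 4585 = -4431)
u = -8855/8 (u = 5/8 + ((-70 - 4359) - 4431)/8 = 5/8 + (-4429 - 4431)/8 = 5/8 + (1/8)*(-8860) = 5/8 - 2215/2 = -8855/8 ≈ -1106.9)
1/((((-9 + a)/(-8 - 20))*38)*(-33) + u) = 1/((((-9 + 14)/(-8 - 20))*38)*(-33) - 8855/8) = 1/(((5/(-28))*38)*(-33) - 8855/8) = 1/(((5*(-1/28))*38)*(-33) - 8855/8) = 1/(-5/28*38*(-33) - 8855/8) = 1/(-95/14*(-33) - 8855/8) = 1/(3135/14 - 8855/8) = 1/(-49445/56) = -56/49445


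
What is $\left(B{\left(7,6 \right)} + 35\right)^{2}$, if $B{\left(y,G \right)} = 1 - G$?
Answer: $900$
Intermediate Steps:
$\left(B{\left(7,6 \right)} + 35\right)^{2} = \left(\left(1 - 6\right) + 35\right)^{2} = \left(-5 + 35\right)^{2} = 30^{2} = 900$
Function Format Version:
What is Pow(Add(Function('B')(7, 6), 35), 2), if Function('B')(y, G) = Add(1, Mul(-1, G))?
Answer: 900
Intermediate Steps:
Pow(Add(Function('B')(7, 6), 35), 2) = Pow(Add(Add(1, Mul(-1, 6)), 35), 2) = Pow(Add(Add(1, -6), 35), 2) = Pow(Add(-5, 35), 2) = Pow(30, 2) = 900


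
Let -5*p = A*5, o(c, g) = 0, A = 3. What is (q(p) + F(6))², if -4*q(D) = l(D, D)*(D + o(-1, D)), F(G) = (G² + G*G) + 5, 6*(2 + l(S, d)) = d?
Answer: 361201/64 ≈ 5643.8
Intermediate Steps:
l(S, d) = -2 + d/6
p = -3 (p = -3*5/5 = -⅕*15 = -3)
F(G) = 5 + 2*G² (F(G) = (G² + G²) + 5 = 2*G² + 5 = 5 + 2*G²)
q(D) = -D*(-2 + D/6)/4 (q(D) = -(-2 + D/6)*(D + 0)/4 = -(-2 + D/6)*D/4 = -D*(-2 + D/6)/4)
(q(p) + F(6))² = ((1/24)*(-3)*(12 - 1*(-3)) + (5 + 2*6²))² = ((1/24)*(-3)*(12 + 3) + (5 + 2*36))² = ((1/24)*(-3)*15 + (5 + 72))² = (-15/8 + 77)² = (601/8)² = 361201/64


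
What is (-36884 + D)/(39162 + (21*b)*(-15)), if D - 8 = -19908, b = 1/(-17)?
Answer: -321776/222023 ≈ -1.4493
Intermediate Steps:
b = -1/17 ≈ -0.058824
D = -19900 (D = 8 - 19908 = -19900)
(-36884 + D)/(39162 + (21*b)*(-15)) = (-36884 - 19900)/(39162 + (21*(-1/17))*(-15)) = -56784/(39162 - 21/17*(-15)) = -56784/(39162 + 315/17) = -56784/666069/17 = -56784*17/666069 = -321776/222023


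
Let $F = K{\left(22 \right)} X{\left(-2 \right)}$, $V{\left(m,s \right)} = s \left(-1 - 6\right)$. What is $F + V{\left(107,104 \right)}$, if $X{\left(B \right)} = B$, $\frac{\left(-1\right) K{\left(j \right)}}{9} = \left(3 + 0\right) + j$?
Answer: $-278$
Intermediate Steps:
$K{\left(j \right)} = -27 - 9 j$ ($K{\left(j \right)} = - 9 \left(\left(3 + 0\right) + j\right) = - 9 \left(3 + j\right) = -27 - 9 j$)
$V{\left(m,s \right)} = - 7 s$ ($V{\left(m,s \right)} = s \left(-7\right) = - 7 s$)
$F = 450$ ($F = \left(-27 - 198\right) \left(-2\right) = \left(-225\right) \left(-2\right) = 450$)
$F + V{\left(107,104 \right)} = 450 - 728 = -278$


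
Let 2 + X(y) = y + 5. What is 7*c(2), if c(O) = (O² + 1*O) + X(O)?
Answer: 77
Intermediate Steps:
X(y) = 3 + y (X(y) = -2 + (y + 5) = -2 + (5 + y) = 3 + y)
c(O) = 3 + O² + 2*O (c(O) = (O² + 1*O) + (3 + O) = (O² + O) + (3 + O) = (O + O²) + (3 + O) = 3 + O² + 2*O)
7*c(2) = 7*(3 + 2² + 2*2) = 7*(3 + 4 + 4) = 7*11 = 77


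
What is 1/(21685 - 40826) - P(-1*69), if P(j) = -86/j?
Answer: -1646195/1320729 ≈ -1.2464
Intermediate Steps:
1/(21685 - 40826) - P(-1*69) = 1/(21685 - 40826) - (-86)/((-1*69)) = 1/(-19141) - (-86)/(-69) = -1/19141 - (-86)*(-1)/69 = -1/19141 - 1*86/69 = -1/19141 - 86/69 = -1646195/1320729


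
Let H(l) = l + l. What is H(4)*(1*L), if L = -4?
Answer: -32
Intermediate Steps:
H(l) = 2*l
H(4)*(1*L) = (2*4)*(1*(-4)) = 8*(-4) = -32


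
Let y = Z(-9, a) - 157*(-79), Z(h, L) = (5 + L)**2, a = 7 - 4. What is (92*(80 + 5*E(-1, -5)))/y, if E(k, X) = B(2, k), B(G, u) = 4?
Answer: 9200/12467 ≈ 0.73795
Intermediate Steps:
a = 3
E(k, X) = 4
y = 12467 (y = (5 + 3)**2 - 157*(-79) = 8**2 + 12403 = 64 + 12403 = 12467)
(92*(80 + 5*E(-1, -5)))/y = (92*(80 + 5*4))/12467 = (92*(80 + 20))*(1/12467) = (92*100)*(1/12467) = 9200*(1/12467) = 9200/12467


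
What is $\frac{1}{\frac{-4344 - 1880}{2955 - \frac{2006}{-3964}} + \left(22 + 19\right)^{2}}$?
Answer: $\frac{5857813}{9834647685} \approx 0.00059563$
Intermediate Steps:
$\frac{1}{\frac{-4344 - 1880}{2955 - \frac{2006}{-3964}} + \left(22 + 19\right)^{2}} = \frac{1}{- \frac{6224}{2955 - - \frac{1003}{1982}} + 41^{2}} = \frac{1}{- \frac{6224}{2955 + \frac{1003}{1982}} + 1681} = \frac{1}{- \frac{6224}{\frac{5857813}{1982}} + 1681} = \frac{1}{\left(-6224\right) \frac{1982}{5857813} + 1681} = \frac{1}{- \frac{12335968}{5857813} + 1681} = \frac{1}{\frac{9834647685}{5857813}} = \frac{5857813}{9834647685}$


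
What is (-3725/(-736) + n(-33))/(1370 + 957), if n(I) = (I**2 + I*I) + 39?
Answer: 1635437/1712672 ≈ 0.95490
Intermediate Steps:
n(I) = 39 + 2*I**2 (n(I) = (I**2 + I**2) + 39 = 2*I**2 + 39 = 39 + 2*I**2)
(-3725/(-736) + n(-33))/(1370 + 957) = (-3725/(-736) + (39 + 2*(-33)**2))/(1370 + 957) = (-3725*(-1/736) + (39 + 2*1089))/2327 = (3725/736 + (39 + 2178))*(1/2327) = (3725/736 + 2217)*(1/2327) = (1635437/736)*(1/2327) = 1635437/1712672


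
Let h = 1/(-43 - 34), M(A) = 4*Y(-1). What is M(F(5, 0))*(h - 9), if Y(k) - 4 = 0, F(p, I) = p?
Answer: -11104/77 ≈ -144.21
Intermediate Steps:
Y(k) = 4 (Y(k) = 4 + 0 = 4)
M(A) = 16 (M(A) = 4*4 = 16)
h = -1/77 (h = 1/(-77) = -1/77 ≈ -0.012987)
M(F(5, 0))*(h - 9) = 16*(-1/77 - 9) = 16*(-694/77) = -11104/77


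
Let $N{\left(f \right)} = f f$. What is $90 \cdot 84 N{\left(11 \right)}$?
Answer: $914760$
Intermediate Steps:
$N{\left(f \right)} = f^{2}$
$90 \cdot 84 N{\left(11 \right)} = 90 \cdot 84 \cdot 11^{2} = 7560 \cdot 121 = 914760$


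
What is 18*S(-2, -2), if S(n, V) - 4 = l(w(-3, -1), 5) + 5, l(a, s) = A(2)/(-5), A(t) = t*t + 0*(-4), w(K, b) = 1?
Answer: 738/5 ≈ 147.60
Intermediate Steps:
A(t) = t² (A(t) = t² + 0 = t²)
l(a, s) = -⅘ (l(a, s) = 2²/(-5) = 4*(-⅕) = -⅘)
S(n, V) = 41/5 (S(n, V) = 4 + (-⅘ + 5) = 4 + 21/5 = 41/5)
18*S(-2, -2) = 18*(41/5) = 738/5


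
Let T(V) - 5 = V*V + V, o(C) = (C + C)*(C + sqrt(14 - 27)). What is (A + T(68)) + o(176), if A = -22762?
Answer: 43887 + 352*I*sqrt(13) ≈ 43887.0 + 1269.2*I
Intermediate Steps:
o(C) = 2*C*(C + I*sqrt(13)) (o(C) = (2*C)*(C + sqrt(-13)) = (2*C)*(C + I*sqrt(13)) = 2*C*(C + I*sqrt(13)))
T(V) = 5 + V + V**2 (T(V) = 5 + (V*V + V) = 5 + (V**2 + V) = 5 + (V + V**2) = 5 + V + V**2)
(A + T(68)) + o(176) = (-22762 + (5 + 68 + 68**2)) + 2*176*(176 + I*sqrt(13)) = (-22762 + (5 + 68 + 4624)) + (61952 + 352*I*sqrt(13)) = (-22762 + 4697) + (61952 + 352*I*sqrt(13)) = -18065 + (61952 + 352*I*sqrt(13)) = 43887 + 352*I*sqrt(13)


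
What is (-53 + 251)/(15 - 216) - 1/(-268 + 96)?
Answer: -11285/11524 ≈ -0.97926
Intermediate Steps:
(-53 + 251)/(15 - 216) - 1/(-268 + 96) = 198/(-201) - 1/(-172) = 198*(-1/201) - 1*(-1/172) = -66/67 + 1/172 = -11285/11524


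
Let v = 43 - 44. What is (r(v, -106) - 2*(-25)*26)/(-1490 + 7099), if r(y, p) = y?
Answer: 1299/5609 ≈ 0.23159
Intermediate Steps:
v = -1
(r(v, -106) - 2*(-25)*26)/(-1490 + 7099) = (-1 - 2*(-25)*26)/(-1490 + 7099) = (-1 + 50*26)/5609 = (-1 + 1300)*(1/5609) = 1299*(1/5609) = 1299/5609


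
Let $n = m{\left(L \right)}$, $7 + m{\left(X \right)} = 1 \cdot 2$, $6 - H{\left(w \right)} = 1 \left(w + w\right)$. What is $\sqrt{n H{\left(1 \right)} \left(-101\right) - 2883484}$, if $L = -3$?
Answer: $2 i \sqrt{720366} \approx 1697.5 i$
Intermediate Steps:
$H{\left(w \right)} = 6 - 2 w$ ($H{\left(w \right)} = 6 - 1 \left(w + w\right) = 6 - 1 \cdot 2 w = 6 - 2 w$)
$m{\left(X \right)} = -5$ ($m{\left(X \right)} = -7 + 1 \cdot 2 = -7 + 2 = -5$)
$n = -5$
$\sqrt{n H{\left(1 \right)} \left(-101\right) - 2883484} = \sqrt{- 5 \left(6 - 2\right) \left(-101\right) - 2883484} = \sqrt{\left(-5\right) 4 \left(-101\right) - 2883484} = \sqrt{\left(-20\right) \left(-101\right) - 2883484} = \sqrt{2020 - 2883484} = \sqrt{-2881464} = 2 i \sqrt{720366}$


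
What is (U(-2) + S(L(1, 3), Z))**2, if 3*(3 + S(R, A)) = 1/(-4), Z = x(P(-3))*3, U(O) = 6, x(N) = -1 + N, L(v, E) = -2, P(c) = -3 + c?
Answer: 1225/144 ≈ 8.5069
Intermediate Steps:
Z = -21 (Z = (-1 + (-3 - 3))*3 = (-1 - 6)*3 = -7*3 = -21)
S(R, A) = -37/12 (S(R, A) = -3 + (1/3)/(-4) = -3 + (1/3)*(-1/4) = -3 - 1/12 = -37/12)
(U(-2) + S(L(1, 3), Z))**2 = (6 - 37/12)**2 = (35/12)**2 = 1225/144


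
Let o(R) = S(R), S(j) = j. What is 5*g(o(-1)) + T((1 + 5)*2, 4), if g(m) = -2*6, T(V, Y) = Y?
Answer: -56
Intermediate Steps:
o(R) = R
g(m) = -12
5*g(o(-1)) + T((1 + 5)*2, 4) = 5*(-12) + 4 = -60 + 4 = -56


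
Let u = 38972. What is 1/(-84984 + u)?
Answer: -1/46012 ≈ -2.1733e-5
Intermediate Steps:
1/(-84984 + u) = 1/(-84984 + 38972) = 1/(-46012) = -1/46012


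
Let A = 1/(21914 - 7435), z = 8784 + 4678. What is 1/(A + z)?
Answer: 14479/194916299 ≈ 7.4283e-5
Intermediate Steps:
z = 13462
A = 1/14479 ≈ 6.9065e-5
1/(A + z) = 1/(1/14479 + 13462) = 1/(194916299/14479) = 14479/194916299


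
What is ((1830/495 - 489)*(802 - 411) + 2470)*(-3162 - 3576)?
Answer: 13881077330/11 ≈ 1.2619e+9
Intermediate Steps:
((1830/495 - 489)*(802 - 411) + 2470)*(-3162 - 3576) = ((1830*(1/495) - 489)*391 + 2470)*(-6738) = ((122/33 - 489)*391 + 2470)*(-6738) = (-16015/33*391 + 2470)*(-6738) = (-6261865/33 + 2470)*(-6738) = -6180355/33*(-6738) = 13881077330/11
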